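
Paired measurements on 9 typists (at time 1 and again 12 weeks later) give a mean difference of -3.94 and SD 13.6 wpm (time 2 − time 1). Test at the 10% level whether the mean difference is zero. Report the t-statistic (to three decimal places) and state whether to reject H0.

t = -0.869; fail to reject H0

H0: μ_d = 0; H1: μ_d ≠ 0 (paired t-test on the differences, two-sided).
t = d̄/(s_d/√n) = -3.94/(13.6/√9) = -0.869
df = n − 1 = 8
Two-sided p-value ≈ 0.410
Since p ≈ 0.410 > α = 0.1, fail to reject H0; the evidence is not statistically significant.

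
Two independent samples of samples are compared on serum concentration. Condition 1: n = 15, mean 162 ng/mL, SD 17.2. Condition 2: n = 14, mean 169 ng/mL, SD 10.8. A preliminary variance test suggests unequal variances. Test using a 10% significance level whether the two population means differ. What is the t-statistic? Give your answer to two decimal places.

Let group 1 = condition 1, group 2 = condition 2. H0: μ_1 = μ_2; H1: μ_1 ≠ μ_2 (Welch's two-sample t-test, two-sided).
t = (x̄_1 − x̄_2)/√(s_1²/n_1 + s_2²/n_2) = (162 − 169)/√(17.2²/15 + 10.8²/14) = -1.32
Welch–Satterthwaite df ≈ 23.76
Two-sided p-value ≈ 0.199
Since p ≈ 0.199 > α = 0.1, fail to reject H0; the evidence is not statistically significant.

-1.32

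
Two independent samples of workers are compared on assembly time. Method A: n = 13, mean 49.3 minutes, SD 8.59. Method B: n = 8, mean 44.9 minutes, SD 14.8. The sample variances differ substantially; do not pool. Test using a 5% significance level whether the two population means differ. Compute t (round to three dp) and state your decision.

Let group 1 = method A, group 2 = method B. H0: μ_1 = μ_2; H1: μ_1 ≠ μ_2 (Welch's two-sample t-test, two-sided).
t = (x̄_1 − x̄_2)/√(s_1²/n_1 + s_2²/n_2) = (49.3 − 44.9)/√(8.59²/13 + 14.8²/8) = 0.765
Welch–Satterthwaite df ≈ 9.95
Two-sided p-value ≈ 0.4619
Since p ≈ 0.4619 > α = 0.05, fail to reject H0; the evidence is not statistically significant.

t = 0.765; fail to reject H0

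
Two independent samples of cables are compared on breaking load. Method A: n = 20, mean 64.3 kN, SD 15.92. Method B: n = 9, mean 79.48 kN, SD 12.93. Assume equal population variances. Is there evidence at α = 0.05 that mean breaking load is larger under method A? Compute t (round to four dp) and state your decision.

Let group 1 = method A, group 2 = method B. H0: μ_1 = μ_2; H1: μ_1 > μ_2 (two-sample pooled-variance t-test, right-tailed).
s_p² = [(20−1)·15.92² + (9−1)·12.93²]/(20+9−2) = 227.887
t = (64.3 − 79.48)/√[227.887·(1/20 + 1/9)] = -2.5052
df = n₁ + n₂ − 2 = 27
p-value = P(T ≥ -2.5052) ≈ 0.9907
Since p ≈ 0.9907 > α = 0.05, fail to reject H0; the evidence is not statistically significant.

t = -2.5052; fail to reject H0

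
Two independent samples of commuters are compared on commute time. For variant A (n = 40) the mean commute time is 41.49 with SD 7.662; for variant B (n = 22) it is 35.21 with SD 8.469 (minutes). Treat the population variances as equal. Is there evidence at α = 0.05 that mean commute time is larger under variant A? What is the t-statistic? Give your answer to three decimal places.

2.975

Let group 1 = variant A, group 2 = variant B. H0: μ_1 = μ_2; H1: μ_1 > μ_2 (two-sample pooled-variance t-test, right-tailed).
s_p² = [(40−1)·7.662² + (22−1)·8.469²]/(40+22−2) = 63.2624
t = (41.49 − 35.21)/√[63.2624·(1/40 + 1/22)] = 2.975
df = n₁ + n₂ − 2 = 60
p-value = P(T ≥ 2.975) ≈ 0.002
Since p ≈ 0.002 < α = 0.05, reject H0; the data support H1.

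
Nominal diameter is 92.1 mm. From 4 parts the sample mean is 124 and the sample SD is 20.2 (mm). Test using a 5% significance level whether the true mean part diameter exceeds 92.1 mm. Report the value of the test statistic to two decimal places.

H0: μ = 92.1; H1: μ > 92.1 (one-sample t-test, right-tailed).
t = (x̄ − μ₀)/(s/√n) = (124 − 92.1)/(20.2/√4) = 3.16
df = n − 1 = 3
p-value = P(T ≥ 3.16) ≈ 0.0255
Since p ≈ 0.0255 < α = 0.05, reject H0; the data support H1.

3.16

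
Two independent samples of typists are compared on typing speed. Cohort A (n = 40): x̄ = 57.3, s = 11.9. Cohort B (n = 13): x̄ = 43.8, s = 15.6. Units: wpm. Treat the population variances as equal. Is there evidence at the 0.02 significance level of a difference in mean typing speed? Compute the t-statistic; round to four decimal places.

Let group 1 = cohort A, group 2 = cohort B. H0: μ_1 = μ_2; H1: μ_1 ≠ μ_2 (two-sample pooled-variance t-test, two-sided).
s_p² = [(40−1)·11.9² + (13−1)·15.6²]/(40+13−2) = 165.551
t = (57.3 − 43.8)/√[165.551·(1/40 + 1/13)] = 3.2865
df = n₁ + n₂ − 2 = 51
Two-sided p-value ≈ 0.0018
Since p ≈ 0.0018 < α = 0.02, reject H0; the data support H1.

3.2865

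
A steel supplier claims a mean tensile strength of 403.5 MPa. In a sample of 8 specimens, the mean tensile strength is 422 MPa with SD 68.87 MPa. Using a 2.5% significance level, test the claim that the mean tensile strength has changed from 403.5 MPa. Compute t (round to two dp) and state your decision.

H0: μ = 403.5; H1: μ ≠ 403.5 (one-sample t-test, two-sided).
t = (x̄ − μ₀)/(s/√n) = (422 − 403.5)/(68.87/√8) = 0.76
df = n − 1 = 7
Two-sided p-value ≈ 0.472
Since p ≈ 0.472 > α = 0.025, fail to reject H0; the data do not provide sufficient evidence against H0.

t = 0.76; fail to reject H0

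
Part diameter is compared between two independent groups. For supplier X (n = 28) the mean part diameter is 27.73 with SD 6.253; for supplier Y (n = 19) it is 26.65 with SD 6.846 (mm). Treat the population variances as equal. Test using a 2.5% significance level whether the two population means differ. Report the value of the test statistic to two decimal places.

0.56

Let group 1 = supplier X, group 2 = supplier Y. H0: μ_1 = μ_2; H1: μ_1 ≠ μ_2 (two-sample pooled-variance t-test, two-sided).
s_p² = [(28−1)·6.253² + (19−1)·6.846²]/(28+19−2) = 42.2071
t = (27.73 − 26.65)/√[42.2071·(1/28 + 1/19)] = 0.56
df = n₁ + n₂ − 2 = 45
Two-sided p-value ≈ 0.579
Since p ≈ 0.579 > α = 0.025, fail to reject H0; the evidence is not statistically significant.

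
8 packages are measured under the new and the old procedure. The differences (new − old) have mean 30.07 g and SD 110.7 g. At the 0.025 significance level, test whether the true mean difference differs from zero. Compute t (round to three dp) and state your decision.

H0: μ_d = 0; H1: μ_d ≠ 0 (paired t-test on the differences, two-sided).
t = d̄/(s_d/√n) = 30.07/(110.7/√8) = 0.768
df = n − 1 = 7
Two-sided p-value ≈ 0.467
Since p ≈ 0.467 > α = 0.025, fail to reject H0; the data do not provide sufficient evidence against H0.

t = 0.768; fail to reject H0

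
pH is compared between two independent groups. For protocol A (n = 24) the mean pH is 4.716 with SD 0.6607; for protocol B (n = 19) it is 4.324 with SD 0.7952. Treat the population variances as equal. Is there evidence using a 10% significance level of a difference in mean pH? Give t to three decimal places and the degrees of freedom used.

t = 1.766, df = 41

Let group 1 = protocol A, group 2 = protocol B. H0: μ_1 = μ_2; H1: μ_1 ≠ μ_2 (two-sample pooled-variance t-test, two-sided).
s_p² = [(24−1)·0.6607² + (19−1)·0.7952²]/(24+19−2) = 0.522494
t = (4.716 − 4.324)/√[0.522494·(1/24 + 1/19)] = 1.766
df = n₁ + n₂ − 2 = 41
Two-sided p-value ≈ 0.0848
Since p ≈ 0.0848 < α = 0.1, reject H0; the evidence is statistically significant.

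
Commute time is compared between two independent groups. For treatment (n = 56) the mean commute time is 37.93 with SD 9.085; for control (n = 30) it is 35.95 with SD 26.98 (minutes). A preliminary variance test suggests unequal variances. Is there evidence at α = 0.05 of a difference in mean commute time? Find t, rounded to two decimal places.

0.39

Let group 1 = treatment, group 2 = control. H0: μ_1 = μ_2; H1: μ_1 ≠ μ_2 (Welch's two-sample t-test, two-sided).
t = (x̄_1 − x̄_2)/√(s_1²/n_1 + s_2²/n_2) = (37.93 − 35.95)/√(9.085²/56 + 26.98²/30) = 0.39
Welch–Satterthwaite df ≈ 32.57
Two-sided p-value ≈ 0.6989
Since p ≈ 0.6989 > α = 0.05, fail to reject H0; the evidence is not statistically significant.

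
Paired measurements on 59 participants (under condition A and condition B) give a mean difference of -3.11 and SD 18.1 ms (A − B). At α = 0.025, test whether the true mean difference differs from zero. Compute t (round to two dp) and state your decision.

H0: μ_d = 0; H1: μ_d ≠ 0 (paired t-test on the differences, two-sided).
t = d̄/(s_d/√n) = -3.11/(18.1/√59) = -1.32
df = n − 1 = 58
Two-sided p-value ≈ 0.1921
Since p ≈ 0.1921 > α = 0.025, fail to reject H0; the evidence is not statistically significant.

t = -1.32; fail to reject H0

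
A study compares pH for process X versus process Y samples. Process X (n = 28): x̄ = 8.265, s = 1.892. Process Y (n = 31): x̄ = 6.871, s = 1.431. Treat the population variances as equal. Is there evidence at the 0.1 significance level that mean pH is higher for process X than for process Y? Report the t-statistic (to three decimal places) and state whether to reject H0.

t = 3.211; reject H0

Let group 1 = process X, group 2 = process Y. H0: μ_1 = μ_2; H1: μ_1 > μ_2 (two-sample pooled-variance t-test, right-tailed).
s_p² = [(28−1)·1.892² + (31−1)·1.431²]/(28+31−2) = 2.7734
t = (8.265 − 6.871)/√[2.7734·(1/28 + 1/31)] = 3.211
df = n₁ + n₂ − 2 = 57
p-value = P(T ≥ 3.211) ≈ 0.0011
Since p ≈ 0.0011 < α = 0.1, reject H0; the evidence is statistically significant.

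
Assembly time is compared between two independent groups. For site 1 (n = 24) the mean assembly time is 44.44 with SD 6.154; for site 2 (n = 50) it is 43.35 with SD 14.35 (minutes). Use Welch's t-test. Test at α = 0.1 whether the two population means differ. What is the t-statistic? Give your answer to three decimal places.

0.457

Let group 1 = site 1, group 2 = site 2. H0: μ_1 = μ_2; H1: μ_1 ≠ μ_2 (Welch's two-sample t-test, two-sided).
t = (x̄_1 − x̄_2)/√(s_1²/n_1 + s_2²/n_2) = (44.44 − 43.35)/√(6.154²/24 + 14.35²/50) = 0.457
Welch–Satterthwaite df ≈ 71.41
Two-sided p-value ≈ 0.6493
Since p ≈ 0.6493 > α = 0.1, fail to reject H0; the evidence is not statistically significant.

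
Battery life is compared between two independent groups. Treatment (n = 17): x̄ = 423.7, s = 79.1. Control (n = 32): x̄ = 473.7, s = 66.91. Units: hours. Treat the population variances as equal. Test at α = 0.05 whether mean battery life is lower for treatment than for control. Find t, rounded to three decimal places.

Let group 1 = treatment, group 2 = control. H0: μ_1 = μ_2; H1: μ_1 < μ_2 (two-sample pooled-variance t-test, left-tailed).
s_p² = [(17−1)·79.1² + (32−1)·66.91²]/(17+32−2) = 5082.86
t = (423.7 − 473.7)/√[5082.86·(1/17 + 1/32)] = -2.337
df = n₁ + n₂ − 2 = 47
p-value = P(T ≤ -2.337) ≈ 0.012
Since p ≈ 0.012 < α = 0.05, reject H0; the data support H1.

-2.337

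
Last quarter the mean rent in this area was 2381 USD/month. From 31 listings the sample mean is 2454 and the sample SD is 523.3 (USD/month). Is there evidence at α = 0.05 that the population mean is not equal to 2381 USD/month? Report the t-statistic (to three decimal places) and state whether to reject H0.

H0: μ = 2381; H1: μ ≠ 2381 (one-sample t-test, two-sided).
t = (x̄ − μ₀)/(s/√n) = (2454 − 2381)/(523.3/√31) = 0.777
df = n − 1 = 30
Two-sided p-value ≈ 0.4434
Since p ≈ 0.4434 > α = 0.05, fail to reject H0; the evidence is not statistically significant.

t = 0.777; fail to reject H0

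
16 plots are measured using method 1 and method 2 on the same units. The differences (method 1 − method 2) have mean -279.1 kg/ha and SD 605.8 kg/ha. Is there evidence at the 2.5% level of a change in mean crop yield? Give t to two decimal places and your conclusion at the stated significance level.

H0: μ_d = 0; H1: μ_d ≠ 0 (paired t-test on the differences, two-sided).
t = d̄/(s_d/√n) = -279.1/(605.8/√16) = -1.84
df = n − 1 = 15
Two-sided p-value ≈ 0.085
Since p ≈ 0.085 > α = 0.025, fail to reject H0; the evidence is not statistically significant.

t = -1.84; fail to reject H0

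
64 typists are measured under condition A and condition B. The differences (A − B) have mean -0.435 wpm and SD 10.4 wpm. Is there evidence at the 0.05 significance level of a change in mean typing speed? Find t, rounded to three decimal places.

-0.335

H0: μ_d = 0; H1: μ_d ≠ 0 (paired t-test on the differences, two-sided).
t = d̄/(s_d/√n) = -0.435/(10.4/√64) = -0.335
df = n − 1 = 63
Two-sided p-value ≈ 0.7390
Since p ≈ 0.7390 > α = 0.05, fail to reject H0; the data do not provide sufficient evidence against H0.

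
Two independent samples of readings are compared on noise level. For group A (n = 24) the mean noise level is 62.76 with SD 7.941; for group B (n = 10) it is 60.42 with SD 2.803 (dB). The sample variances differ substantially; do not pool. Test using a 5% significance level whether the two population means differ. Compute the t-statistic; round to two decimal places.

1.27

Let group 1 = group A, group 2 = group B. H0: μ_1 = μ_2; H1: μ_1 ≠ μ_2 (Welch's two-sample t-test, two-sided).
t = (x̄_1 − x̄_2)/√(s_1²/n_1 + s_2²/n_2) = (62.76 − 60.42)/√(7.941²/24 + 2.803²/10) = 1.27
Welch–Satterthwaite df ≈ 31.59
Two-sided p-value ≈ 0.215
Since p ≈ 0.215 > α = 0.05, fail to reject H0; the data do not provide sufficient evidence against H0.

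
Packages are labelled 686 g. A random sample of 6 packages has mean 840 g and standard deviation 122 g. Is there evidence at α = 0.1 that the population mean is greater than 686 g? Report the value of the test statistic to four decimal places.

H0: μ = 686; H1: μ > 686 (one-sample t-test, right-tailed).
t = (x̄ − μ₀)/(s/√n) = (840 − 686)/(122/√6) = 3.0920
df = n − 1 = 5
p-value = P(T ≥ 3.0920) ≈ 0.014
Since p ≈ 0.014 < α = 0.1, reject H0; the data support H1.

3.0920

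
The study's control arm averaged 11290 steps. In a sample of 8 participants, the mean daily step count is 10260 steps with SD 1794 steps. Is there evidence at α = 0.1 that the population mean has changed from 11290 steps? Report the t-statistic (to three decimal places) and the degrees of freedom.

H0: μ = 11290; H1: μ ≠ 11290 (one-sample t-test, two-sided).
t = (x̄ − μ₀)/(s/√n) = (10260 − 11290)/(1794/√8) = -1.624
df = n − 1 = 7
Two-sided p-value ≈ 0.1484
Since p ≈ 0.1484 > α = 0.1, fail to reject H0; the evidence is not statistically significant.

t = -1.624, df = 7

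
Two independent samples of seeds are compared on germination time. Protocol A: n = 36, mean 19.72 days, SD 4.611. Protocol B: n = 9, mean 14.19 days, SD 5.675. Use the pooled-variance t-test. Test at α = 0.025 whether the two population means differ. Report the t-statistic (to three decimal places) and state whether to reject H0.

t = 3.074; reject H0

Let group 1 = protocol A, group 2 = protocol B. H0: μ_1 = μ_2; H1: μ_1 ≠ μ_2 (two-sample pooled-variance t-test, two-sided).
s_p² = [(36−1)·4.611² + (9−1)·5.675²]/(36+9−2) = 23.2975
t = (19.72 − 14.19)/√[23.2975·(1/36 + 1/9)] = 3.074
df = n₁ + n₂ − 2 = 43
Two-sided p-value ≈ 0.004
Since p ≈ 0.004 < α = 0.025, reject H0; the data support H1.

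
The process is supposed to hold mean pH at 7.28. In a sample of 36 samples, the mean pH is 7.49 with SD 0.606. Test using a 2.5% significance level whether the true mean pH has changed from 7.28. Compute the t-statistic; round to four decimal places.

H0: μ = 7.28; H1: μ ≠ 7.28 (one-sample t-test, two-sided).
t = (x̄ − μ₀)/(s/√n) = (7.49 − 7.28)/(0.606/√36) = 2.0792
df = n − 1 = 35
Two-sided p-value ≈ 0.045
Since p ≈ 0.045 > α = 0.025, fail to reject H0; the evidence is not statistically significant.

2.0792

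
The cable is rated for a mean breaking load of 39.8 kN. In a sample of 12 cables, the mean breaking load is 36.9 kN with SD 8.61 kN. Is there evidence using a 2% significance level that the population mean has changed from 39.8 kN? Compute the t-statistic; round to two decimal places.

-1.17

H0: μ = 39.8; H1: μ ≠ 39.8 (one-sample t-test, two-sided).
t = (x̄ − μ₀)/(s/√n) = (36.9 − 39.8)/(8.61/√12) = -1.17
df = n − 1 = 11
Two-sided p-value ≈ 0.2680
Since p ≈ 0.2680 > α = 0.02, fail to reject H0; the evidence is not statistically significant.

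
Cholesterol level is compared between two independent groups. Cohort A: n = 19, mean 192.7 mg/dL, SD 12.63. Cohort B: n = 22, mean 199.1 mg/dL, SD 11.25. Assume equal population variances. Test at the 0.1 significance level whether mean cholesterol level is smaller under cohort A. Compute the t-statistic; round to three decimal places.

Let group 1 = cohort A, group 2 = cohort B. H0: μ_1 = μ_2; H1: μ_1 < μ_2 (two-sample pooled-variance t-test, left-tailed).
s_p² = [(19−1)·12.63² + (22−1)·11.25²]/(19+22−2) = 141.772
t = (192.7 − 199.1)/√[141.772·(1/19 + 1/22)] = -1.716
df = n₁ + n₂ − 2 = 39
p-value = P(T ≤ -1.716) ≈ 0.0470
Since p ≈ 0.0470 < α = 0.1, reject H0; the evidence is statistically significant.

-1.716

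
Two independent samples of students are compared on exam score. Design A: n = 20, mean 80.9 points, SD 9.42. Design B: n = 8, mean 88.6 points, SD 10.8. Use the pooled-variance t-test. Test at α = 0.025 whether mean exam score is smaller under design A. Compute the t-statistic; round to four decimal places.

Let group 1 = design A, group 2 = design B. H0: μ_1 = μ_2; H1: μ_1 < μ_2 (two-sample pooled-variance t-test, left-tailed).
s_p² = [(20−1)·9.42² + (8−1)·10.8²]/(20+8−2) = 96.2489
t = (80.9 − 88.6)/√[96.2489·(1/20 + 1/8)] = -1.8762
df = n₁ + n₂ − 2 = 26
p-value = P(T ≤ -1.8762) ≈ 0.036
Since p ≈ 0.036 > α = 0.025, fail to reject H0; the evidence is not statistically significant.

-1.8762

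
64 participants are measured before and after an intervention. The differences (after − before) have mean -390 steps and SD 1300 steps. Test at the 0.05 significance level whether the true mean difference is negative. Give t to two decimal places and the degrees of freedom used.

H0: μ_d = 0; H1: μ_d < 0 (paired t-test on the differences, left-tailed).
t = d̄/(s_d/√n) = -390/(1300/√64) = -2.40
df = n − 1 = 63
p-value = P(T ≤ -2.40) ≈ 0.0097
Since p ≈ 0.0097 < α = 0.05, reject H0; the data support H1.

t = -2.40, df = 63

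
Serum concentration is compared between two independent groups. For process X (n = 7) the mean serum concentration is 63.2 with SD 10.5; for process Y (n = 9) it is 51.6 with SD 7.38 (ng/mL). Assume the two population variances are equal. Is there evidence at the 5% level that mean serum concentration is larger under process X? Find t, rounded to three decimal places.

2.600

Let group 1 = process X, group 2 = process Y. H0: μ_1 = μ_2; H1: μ_1 > μ_2 (two-sample pooled-variance t-test, right-tailed).
s_p² = [(7−1)·10.5² + (9−1)·7.38²]/(7+9−2) = 78.3725
t = (63.2 − 51.6)/√[78.3725·(1/7 + 1/9)] = 2.600
df = n₁ + n₂ − 2 = 14
p-value = P(T ≥ 2.600) ≈ 0.0105
Since p ≈ 0.0105 < α = 0.05, reject H0; the evidence is statistically significant.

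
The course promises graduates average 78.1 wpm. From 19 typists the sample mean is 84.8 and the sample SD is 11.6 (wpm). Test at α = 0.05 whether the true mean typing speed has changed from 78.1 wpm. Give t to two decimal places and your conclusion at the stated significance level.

t = 2.52; reject H0

H0: μ = 78.1; H1: μ ≠ 78.1 (one-sample t-test, two-sided).
t = (x̄ − μ₀)/(s/√n) = (84.8 − 78.1)/(11.6/√19) = 2.52
df = n − 1 = 18
Two-sided p-value ≈ 0.022
Since p ≈ 0.022 < α = 0.05, reject H0; the data support H1.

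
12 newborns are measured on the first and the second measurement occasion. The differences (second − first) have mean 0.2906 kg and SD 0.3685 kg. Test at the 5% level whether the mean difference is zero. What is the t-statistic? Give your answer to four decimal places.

2.7318

H0: μ_d = 0; H1: μ_d ≠ 0 (paired t-test on the differences, two-sided).
t = d̄/(s_d/√n) = 0.2906/(0.3685/√12) = 2.7318
df = n − 1 = 11
Two-sided p-value ≈ 0.0195
Since p ≈ 0.0195 < α = 0.05, reject H0; the evidence is statistically significant.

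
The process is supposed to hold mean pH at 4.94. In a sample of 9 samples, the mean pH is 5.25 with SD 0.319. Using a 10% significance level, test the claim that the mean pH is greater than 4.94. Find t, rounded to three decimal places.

H0: μ = 4.94; H1: μ > 4.94 (one-sample t-test, right-tailed).
t = (x̄ − μ₀)/(s/√n) = (5.25 − 4.94)/(0.319/√9) = 2.915
df = n − 1 = 8
p-value = P(T ≥ 2.915) ≈ 0.0097
Since p ≈ 0.0097 < α = 0.1, reject H0; the data support H1.

2.915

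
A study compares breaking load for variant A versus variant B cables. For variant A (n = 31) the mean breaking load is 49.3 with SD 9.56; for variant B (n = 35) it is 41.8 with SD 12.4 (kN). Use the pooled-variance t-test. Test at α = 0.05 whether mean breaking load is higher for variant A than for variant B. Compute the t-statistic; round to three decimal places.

Let group 1 = variant A, group 2 = variant B. H0: μ_1 = μ_2; H1: μ_1 > μ_2 (two-sample pooled-variance t-test, right-tailed).
s_p² = [(31−1)·9.56² + (35−1)·12.4²]/(31+35−2) = 124.526
t = (49.3 − 41.8)/√[124.526·(1/31 + 1/35)] = 2.725
df = n₁ + n₂ − 2 = 64
p-value = P(T ≥ 2.725) ≈ 0.0041
Since p ≈ 0.0041 < α = 0.05, reject H0; the data support H1.

2.725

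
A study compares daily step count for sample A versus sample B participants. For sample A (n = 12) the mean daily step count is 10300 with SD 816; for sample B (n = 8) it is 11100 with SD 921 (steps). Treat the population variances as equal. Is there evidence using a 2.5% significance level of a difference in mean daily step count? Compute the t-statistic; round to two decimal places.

-2.04

Let group 1 = sample A, group 2 = sample B. H0: μ_1 = μ_2; H1: μ_1 ≠ μ_2 (two-sample pooled-variance t-test, two-sided).
s_p² = [(12−1)·816² + (8−1)·921²]/(12+8−2) = 736784
t = (10300 − 11100)/√[736784·(1/12 + 1/8)] = -2.04
df = n₁ + n₂ − 2 = 18
Two-sided p-value ≈ 0.056
Since p ≈ 0.056 > α = 0.025, fail to reject H0; the evidence is not statistically significant.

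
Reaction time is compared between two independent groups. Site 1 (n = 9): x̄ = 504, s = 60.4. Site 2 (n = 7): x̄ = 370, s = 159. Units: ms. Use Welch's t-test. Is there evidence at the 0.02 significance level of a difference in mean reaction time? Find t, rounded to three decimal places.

2.114

Let group 1 = site 1, group 2 = site 2. H0: μ_1 = μ_2; H1: μ_1 ≠ μ_2 (Welch's two-sample t-test, two-sided).
t = (x̄_1 − x̄_2)/√(s_1²/n_1 + s_2²/n_2) = (504 − 370)/√(60.4²/9 + 159²/7) = 2.114
Welch–Satterthwaite df ≈ 7.35
Two-sided p-value ≈ 0.0704
Since p ≈ 0.0704 > α = 0.02, fail to reject H0; the data do not provide sufficient evidence against H0.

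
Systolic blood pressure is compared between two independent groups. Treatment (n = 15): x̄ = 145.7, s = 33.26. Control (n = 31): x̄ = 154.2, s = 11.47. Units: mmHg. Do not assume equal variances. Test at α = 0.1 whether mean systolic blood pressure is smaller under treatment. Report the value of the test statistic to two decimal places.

-0.96

Let group 1 = treatment, group 2 = control. H0: μ_1 = μ_2; H1: μ_1 < μ_2 (Welch's two-sample t-test, left-tailed).
t = (x̄_1 − x̄_2)/√(s_1²/n_1 + s_2²/n_2) = (145.7 − 154.2)/√(33.26²/15 + 11.47²/31) = -0.96
Welch–Satterthwaite df ≈ 15.63
p-value = P(T ≤ -0.96) ≈ 0.175
Since p ≈ 0.175 > α = 0.1, fail to reject H0; the evidence is not statistically significant.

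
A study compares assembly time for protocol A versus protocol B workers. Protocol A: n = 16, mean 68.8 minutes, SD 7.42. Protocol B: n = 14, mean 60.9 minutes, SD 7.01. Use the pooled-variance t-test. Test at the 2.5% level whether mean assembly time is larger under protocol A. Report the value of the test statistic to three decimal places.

2.985

Let group 1 = protocol A, group 2 = protocol B. H0: μ_1 = μ_2; H1: μ_1 > μ_2 (two-sample pooled-variance t-test, right-tailed).
s_p² = [(16−1)·7.42² + (14−1)·7.01²]/(16+14−2) = 52.3095
t = (68.8 − 60.9)/√[52.3095·(1/16 + 1/14)] = 2.985
df = n₁ + n₂ − 2 = 28
p-value = P(T ≥ 2.985) ≈ 0.003
Since p ≈ 0.003 < α = 0.025, reject H0; the data support H1.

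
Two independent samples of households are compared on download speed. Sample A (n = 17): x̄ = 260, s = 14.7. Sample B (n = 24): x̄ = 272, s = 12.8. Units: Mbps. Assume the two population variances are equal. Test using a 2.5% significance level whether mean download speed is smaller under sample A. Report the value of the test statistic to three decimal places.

Let group 1 = sample A, group 2 = sample B. H0: μ_1 = μ_2; H1: μ_1 < μ_2 (two-sample pooled-variance t-test, left-tailed).
s_p² = [(17−1)·14.7² + (24−1)·12.8²]/(17+24−2) = 185.276
t = (260 − 272)/√[185.276·(1/17 + 1/24)] = -2.781
df = n₁ + n₂ − 2 = 39
p-value = P(T ≤ -2.781) ≈ 0.0042
Since p ≈ 0.0042 < α = 0.025, reject H0; the data support H1.

-2.781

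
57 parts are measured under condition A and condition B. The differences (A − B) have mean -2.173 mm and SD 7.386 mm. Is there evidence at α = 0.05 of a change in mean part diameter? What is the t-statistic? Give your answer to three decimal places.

H0: μ_d = 0; H1: μ_d ≠ 0 (paired t-test on the differences, two-sided).
t = d̄/(s_d/√n) = -2.173/(7.386/√57) = -2.221
df = n − 1 = 56
Two-sided p-value ≈ 0.0304
Since p ≈ 0.0304 < α = 0.05, reject H0; the evidence is statistically significant.

-2.221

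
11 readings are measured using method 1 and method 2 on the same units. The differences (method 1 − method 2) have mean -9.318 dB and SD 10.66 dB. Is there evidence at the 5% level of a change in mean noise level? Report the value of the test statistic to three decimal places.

-2.899

H0: μ_d = 0; H1: μ_d ≠ 0 (paired t-test on the differences, two-sided).
t = d̄/(s_d/√n) = -9.318/(10.66/√11) = -2.899
df = n − 1 = 10
Two-sided p-value ≈ 0.016
Since p ≈ 0.016 < α = 0.05, reject H0; the evidence is statistically significant.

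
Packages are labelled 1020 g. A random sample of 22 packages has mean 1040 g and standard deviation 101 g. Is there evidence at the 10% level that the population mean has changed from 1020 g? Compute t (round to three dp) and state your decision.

t = 0.929; fail to reject H0

H0: μ = 1020; H1: μ ≠ 1020 (one-sample t-test, two-sided).
t = (x̄ − μ₀)/(s/√n) = (1040 − 1020)/(101/√22) = 0.929
df = n − 1 = 21
Two-sided p-value ≈ 0.364
Since p ≈ 0.364 > α = 0.1, fail to reject H0; the data do not provide sufficient evidence against H0.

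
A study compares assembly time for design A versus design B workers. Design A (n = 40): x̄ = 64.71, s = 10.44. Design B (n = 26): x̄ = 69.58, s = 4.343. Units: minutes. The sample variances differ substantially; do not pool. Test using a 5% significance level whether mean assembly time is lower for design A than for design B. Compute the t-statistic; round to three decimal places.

Let group 1 = design A, group 2 = design B. H0: μ_1 = μ_2; H1: μ_1 < μ_2 (Welch's two-sample t-test, left-tailed).
t = (x̄_1 − x̄_2)/√(s_1²/n_1 + s_2²/n_2) = (64.71 − 69.58)/√(10.44²/40 + 4.343²/26) = -2.622
Welch–Satterthwaite df ≈ 56.30
p-value = P(T ≤ -2.622) ≈ 0.006
Since p ≈ 0.006 < α = 0.05, reject H0; the evidence is statistically significant.

-2.622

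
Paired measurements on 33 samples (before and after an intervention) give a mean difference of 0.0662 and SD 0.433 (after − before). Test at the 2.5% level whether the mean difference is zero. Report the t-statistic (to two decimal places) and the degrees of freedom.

H0: μ_d = 0; H1: μ_d ≠ 0 (paired t-test on the differences, two-sided).
t = d̄/(s_d/√n) = 0.0662/(0.433/√33) = 0.88
df = n − 1 = 32
Two-sided p-value ≈ 0.3863
Since p ≈ 0.3863 > α = 0.025, fail to reject H0; the evidence is not statistically significant.

t = 0.88, df = 32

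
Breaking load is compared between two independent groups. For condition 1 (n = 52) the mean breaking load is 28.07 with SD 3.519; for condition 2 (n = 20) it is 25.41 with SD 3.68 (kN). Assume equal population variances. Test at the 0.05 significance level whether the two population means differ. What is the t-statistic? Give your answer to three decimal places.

2.837

Let group 1 = condition 1, group 2 = condition 2. H0: μ_1 = μ_2; H1: μ_1 ≠ μ_2 (two-sample pooled-variance t-test, two-sided).
s_p² = [(52−1)·3.519² + (20−1)·3.68²]/(52+20−2) = 12.698
t = (28.07 − 25.41)/√[12.698·(1/52 + 1/20)] = 2.837
df = n₁ + n₂ − 2 = 70
Two-sided p-value ≈ 0.0060
Since p ≈ 0.0060 < α = 0.05, reject H0; the data support H1.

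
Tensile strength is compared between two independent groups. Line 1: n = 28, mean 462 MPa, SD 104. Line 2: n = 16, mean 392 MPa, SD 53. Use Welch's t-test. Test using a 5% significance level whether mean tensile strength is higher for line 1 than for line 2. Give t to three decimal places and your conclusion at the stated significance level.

Let group 1 = line 1, group 2 = line 2. H0: μ_1 = μ_2; H1: μ_1 > μ_2 (Welch's two-sample t-test, right-tailed).
t = (x̄_1 − x̄_2)/√(s_1²/n_1 + s_2²/n_2) = (462 − 392)/√(104²/28 + 53²/16) = 2.953
Welch–Satterthwaite df ≈ 41.64
p-value = P(T ≥ 2.953) ≈ 0.0026
Since p ≈ 0.0026 < α = 0.05, reject H0; the data support H1.

t = 2.953; reject H0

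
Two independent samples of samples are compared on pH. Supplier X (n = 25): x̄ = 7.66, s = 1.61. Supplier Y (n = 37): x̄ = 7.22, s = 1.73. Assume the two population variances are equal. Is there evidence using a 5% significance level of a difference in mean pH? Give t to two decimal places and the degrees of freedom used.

Let group 1 = supplier X, group 2 = supplier Y. H0: μ_1 = μ_2; H1: μ_1 ≠ μ_2 (two-sample pooled-variance t-test, two-sided).
s_p² = [(25−1)·1.61² + (37−1)·1.73²]/(25+37−2) = 2.83258
t = (7.66 − 7.22)/√[2.83258·(1/25 + 1/37)] = 1.01
df = n₁ + n₂ − 2 = 60
Two-sided p-value ≈ 0.317
Since p ≈ 0.317 > α = 0.05, fail to reject H0; the data do not provide sufficient evidence against H0.

t = 1.01, df = 60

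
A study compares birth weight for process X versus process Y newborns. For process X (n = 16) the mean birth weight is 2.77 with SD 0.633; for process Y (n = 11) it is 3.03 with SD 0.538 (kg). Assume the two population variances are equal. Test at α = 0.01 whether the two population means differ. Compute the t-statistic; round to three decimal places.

-1.112

Let group 1 = process X, group 2 = process Y. H0: μ_1 = μ_2; H1: μ_1 ≠ μ_2 (two-sample pooled-variance t-test, two-sided).
s_p² = [(16−1)·0.633² + (11−1)·0.538²]/(16+11−2) = 0.356191
t = (2.77 − 3.03)/√[0.356191·(1/16 + 1/11)] = -1.112
df = n₁ + n₂ − 2 = 25
Two-sided p-value ≈ 0.2766
Since p ≈ 0.2766 > α = 0.01, fail to reject H0; the evidence is not statistically significant.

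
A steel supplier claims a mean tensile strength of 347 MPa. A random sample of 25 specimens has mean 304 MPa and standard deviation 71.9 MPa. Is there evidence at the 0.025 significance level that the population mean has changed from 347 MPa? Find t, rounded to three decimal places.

-2.990

H0: μ = 347; H1: μ ≠ 347 (one-sample t-test, two-sided).
t = (x̄ − μ₀)/(s/√n) = (304 − 347)/(71.9/√25) = -2.990
df = n − 1 = 24
Two-sided p-value ≈ 0.006
Since p ≈ 0.006 < α = 0.025, reject H0; the evidence is statistically significant.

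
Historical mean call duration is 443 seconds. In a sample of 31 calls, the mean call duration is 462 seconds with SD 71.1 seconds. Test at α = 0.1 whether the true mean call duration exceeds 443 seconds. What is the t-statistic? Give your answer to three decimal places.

H0: μ = 443; H1: μ > 443 (one-sample t-test, right-tailed).
t = (x̄ − μ₀)/(s/√n) = (462 − 443)/(71.1/√31) = 1.488
df = n − 1 = 30
p-value = P(T ≥ 1.488) ≈ 0.074
Since p ≈ 0.074 < α = 0.1, reject H0; the evidence is statistically significant.

1.488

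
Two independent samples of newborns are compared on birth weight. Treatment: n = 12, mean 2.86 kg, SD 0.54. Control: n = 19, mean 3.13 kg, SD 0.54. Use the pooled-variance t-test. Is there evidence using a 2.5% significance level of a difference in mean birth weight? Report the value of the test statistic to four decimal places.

-1.3560

Let group 1 = treatment, group 2 = control. H0: μ_1 = μ_2; H1: μ_1 ≠ μ_2 (two-sample pooled-variance t-test, two-sided).
s_p² = [(12−1)·0.54² + (19−1)·0.54²]/(12+19−2) = 0.2916
t = (2.86 − 3.13)/√[0.2916·(1/12 + 1/19)] = -1.3560
df = n₁ + n₂ − 2 = 29
Two-sided p-value ≈ 0.1856
Since p ≈ 0.1856 > α = 0.025, fail to reject H0; the evidence is not statistically significant.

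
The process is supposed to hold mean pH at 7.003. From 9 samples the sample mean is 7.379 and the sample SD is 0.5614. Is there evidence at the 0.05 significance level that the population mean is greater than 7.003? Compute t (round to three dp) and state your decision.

H0: μ = 7.003; H1: μ > 7.003 (one-sample t-test, right-tailed).
t = (x̄ − μ₀)/(s/√n) = (7.379 − 7.003)/(0.5614/√9) = 2.009
df = n − 1 = 8
p-value = P(T ≥ 2.009) ≈ 0.0397
Since p ≈ 0.0397 < α = 0.05, reject H0; the data support H1.

t = 2.009; reject H0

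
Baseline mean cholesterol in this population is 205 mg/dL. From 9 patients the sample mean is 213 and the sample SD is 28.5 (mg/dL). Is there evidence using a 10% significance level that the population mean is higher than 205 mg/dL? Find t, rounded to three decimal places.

0.842

H0: μ = 205; H1: μ > 205 (one-sample t-test, right-tailed).
t = (x̄ − μ₀)/(s/√n) = (213 − 205)/(28.5/√9) = 0.842
df = n − 1 = 8
p-value = P(T ≥ 0.842) ≈ 0.212
Since p ≈ 0.212 > α = 0.1, fail to reject H0; the data do not provide sufficient evidence against H0.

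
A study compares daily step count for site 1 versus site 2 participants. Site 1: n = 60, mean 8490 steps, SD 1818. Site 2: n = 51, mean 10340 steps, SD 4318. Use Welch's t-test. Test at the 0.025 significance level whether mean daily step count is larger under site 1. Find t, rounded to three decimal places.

-2.852

Let group 1 = site 1, group 2 = site 2. H0: μ_1 = μ_2; H1: μ_1 > μ_2 (Welch's two-sample t-test, right-tailed).
t = (x̄_1 − x̄_2)/√(s_1²/n_1 + s_2²/n_2) = (8490 − 10340)/√(1818²/60 + 4318²/51) = -2.852
Welch–Satterthwaite df ≈ 64.95
p-value = P(T ≥ -2.852) ≈ 0.9971
Since p ≈ 0.9971 > α = 0.025, fail to reject H0; the evidence is not statistically significant.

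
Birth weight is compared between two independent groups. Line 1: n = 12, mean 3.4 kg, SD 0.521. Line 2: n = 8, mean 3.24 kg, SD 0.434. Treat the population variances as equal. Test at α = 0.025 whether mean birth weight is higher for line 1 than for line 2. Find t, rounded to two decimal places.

Let group 1 = line 1, group 2 = line 2. H0: μ_1 = μ_2; H1: μ_1 > μ_2 (two-sample pooled-variance t-test, right-tailed).
s_p² = [(12−1)·0.521² + (8−1)·0.434²]/(12+8−2) = 0.23913
t = (3.4 − 3.24)/√[0.23913·(1/12 + 1/8)] = 0.72
df = n₁ + n₂ − 2 = 18
p-value = P(T ≥ 0.72) ≈ 0.241
Since p ≈ 0.241 > α = 0.025, fail to reject H0; the data do not provide sufficient evidence against H0.

0.72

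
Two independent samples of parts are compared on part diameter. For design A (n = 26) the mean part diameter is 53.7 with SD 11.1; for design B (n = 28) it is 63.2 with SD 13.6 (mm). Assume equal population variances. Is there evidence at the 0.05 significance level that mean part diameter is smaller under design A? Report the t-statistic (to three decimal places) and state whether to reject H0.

Let group 1 = design A, group 2 = design B. H0: μ_1 = μ_2; H1: μ_1 < μ_2 (two-sample pooled-variance t-test, left-tailed).
s_p² = [(26−1)·11.1² + (28−1)·13.6²]/(26+28−2) = 155.272
t = (53.7 − 63.2)/√[155.272·(1/26 + 1/28)] = -2.799
df = n₁ + n₂ − 2 = 52
p-value = P(T ≤ -2.799) ≈ 0.004
Since p ≈ 0.004 < α = 0.05, reject H0; the evidence is statistically significant.

t = -2.799; reject H0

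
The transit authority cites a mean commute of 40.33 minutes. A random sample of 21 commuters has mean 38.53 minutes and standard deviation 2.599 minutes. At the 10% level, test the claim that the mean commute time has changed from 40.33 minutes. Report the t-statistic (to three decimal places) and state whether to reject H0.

H0: μ = 40.33; H1: μ ≠ 40.33 (one-sample t-test, two-sided).
t = (x̄ − μ₀)/(s/√n) = (38.53 − 40.33)/(2.599/√21) = -3.174
df = n − 1 = 20
Two-sided p-value ≈ 0.0048
Since p ≈ 0.0048 < α = 0.1, reject H0; the evidence is statistically significant.

t = -3.174; reject H0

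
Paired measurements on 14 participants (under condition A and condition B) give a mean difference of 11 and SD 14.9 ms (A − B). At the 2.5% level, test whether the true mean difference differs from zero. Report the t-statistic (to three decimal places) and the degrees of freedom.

t = 2.762, df = 13

H0: μ_d = 0; H1: μ_d ≠ 0 (paired t-test on the differences, two-sided).
t = d̄/(s_d/√n) = 11/(14.9/√14) = 2.762
df = n − 1 = 13
Two-sided p-value ≈ 0.0162
Since p ≈ 0.0162 < α = 0.025, reject H0; the data support H1.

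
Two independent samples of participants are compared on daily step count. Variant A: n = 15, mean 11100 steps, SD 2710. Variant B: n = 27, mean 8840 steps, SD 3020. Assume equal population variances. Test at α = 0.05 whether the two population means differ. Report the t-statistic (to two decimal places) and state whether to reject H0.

t = 2.41; reject H0

Let group 1 = variant A, group 2 = variant B. H0: μ_1 = μ_2; H1: μ_1 ≠ μ_2 (two-sample pooled-variance t-test, two-sided).
s_p² = [(15−1)·2710² + (27−1)·3020²]/(15+27−2) = 8498700
t = (11100 − 8840)/√[8498700·(1/15 + 1/27)] = 2.41
df = n₁ + n₂ − 2 = 40
Two-sided p-value ≈ 0.0208
Since p ≈ 0.0208 < α = 0.05, reject H0; the data support H1.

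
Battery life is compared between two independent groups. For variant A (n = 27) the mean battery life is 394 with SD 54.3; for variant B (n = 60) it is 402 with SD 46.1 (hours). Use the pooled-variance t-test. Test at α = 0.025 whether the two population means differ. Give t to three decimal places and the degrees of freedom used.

t = -0.708, df = 85

Let group 1 = variant A, group 2 = variant B. H0: μ_1 = μ_2; H1: μ_1 ≠ μ_2 (two-sample pooled-variance t-test, two-sided).
s_p² = [(27−1)·54.3² + (60−1)·46.1²]/(27+60−2) = 2377.04
t = (394 − 402)/√[2377.04·(1/27 + 1/60)] = -0.708
df = n₁ + n₂ − 2 = 85
Two-sided p-value ≈ 0.4808
Since p ≈ 0.4808 > α = 0.025, fail to reject H0; the evidence is not statistically significant.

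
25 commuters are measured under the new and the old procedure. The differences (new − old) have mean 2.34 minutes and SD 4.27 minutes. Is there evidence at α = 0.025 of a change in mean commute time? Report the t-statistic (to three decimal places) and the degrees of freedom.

H0: μ_d = 0; H1: μ_d ≠ 0 (paired t-test on the differences, two-sided).
t = d̄/(s_d/√n) = 2.34/(4.27/√25) = 2.740
df = n − 1 = 24
Two-sided p-value ≈ 0.011
Since p ≈ 0.011 < α = 0.025, reject H0; the evidence is statistically significant.

t = 2.740, df = 24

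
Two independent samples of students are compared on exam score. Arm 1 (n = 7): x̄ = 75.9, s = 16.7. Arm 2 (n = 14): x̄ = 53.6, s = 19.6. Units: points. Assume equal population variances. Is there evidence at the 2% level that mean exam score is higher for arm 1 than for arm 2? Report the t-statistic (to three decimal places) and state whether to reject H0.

Let group 1 = arm 1, group 2 = arm 2. H0: μ_1 = μ_2; H1: μ_1 > μ_2 (two-sample pooled-variance t-test, right-tailed).
s_p² = [(7−1)·16.7² + (14−1)·19.6²]/(7+14−2) = 350.917
t = (75.9 − 53.6)/√[350.917·(1/7 + 1/14)] = 2.572
df = n₁ + n₂ − 2 = 19
p-value = P(T ≥ 2.572) ≈ 0.009
Since p ≈ 0.009 < α = 0.02, reject H0; the data support H1.

t = 2.572; reject H0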